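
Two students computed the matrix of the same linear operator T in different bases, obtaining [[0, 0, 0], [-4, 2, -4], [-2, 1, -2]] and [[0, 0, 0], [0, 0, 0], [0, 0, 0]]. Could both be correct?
No.

Both have characteristic polynomial x^3, but the minimal polynomial of A is x^2 while the minimal polynomial of B is x. The minimal polynomial is a similarity invariant, so A and B are not similar.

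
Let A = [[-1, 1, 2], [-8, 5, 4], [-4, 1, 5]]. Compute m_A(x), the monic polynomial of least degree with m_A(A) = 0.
The characteristic polynomial factors as (x - 3)^3. The minimal polynomial is ∏(x - λ)^{k_λ} where k_λ is the size of the largest Jordan block at λ.

For λ = 3: rank(A - 3I) = 1, and the largest Jordan block has size 2 (the smallest k with rank((A - 3I)^k) = rank((A - 3I)^(k+1))).

So m_A(x) = (x - 3)^2.

m_A(x) = (x - 3)^2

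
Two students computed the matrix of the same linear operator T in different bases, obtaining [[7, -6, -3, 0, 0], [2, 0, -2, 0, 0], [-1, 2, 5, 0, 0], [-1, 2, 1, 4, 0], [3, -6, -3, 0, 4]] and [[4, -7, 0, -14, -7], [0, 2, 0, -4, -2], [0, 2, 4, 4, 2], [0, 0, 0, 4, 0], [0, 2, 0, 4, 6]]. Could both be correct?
Two matrices over a field are similar if and only if they have the same invariant factors.

Both A and B have characteristic polynomial (x - 4)^5 and minimal polynomial (x - 4)^2. Computing further, both have invariant factors x - 4, x - 4, x - 4, (x - 4)^2. Hence A and B are similar.

Yes.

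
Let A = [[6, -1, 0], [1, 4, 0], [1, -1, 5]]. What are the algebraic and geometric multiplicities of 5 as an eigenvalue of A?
algebraic multiplicity 3, geometric multiplicity 2

The characteristic polynomial is (x - 5)^3, so the factor x - 5 appears with exponent 3: the algebraic multiplicity is 3.

rank(A - 5I) = 1, so the eigenspace has dimension 3 - 1 = 2: the geometric multiplicity is 2.

Since 2 < 3, A is not diagonalizable.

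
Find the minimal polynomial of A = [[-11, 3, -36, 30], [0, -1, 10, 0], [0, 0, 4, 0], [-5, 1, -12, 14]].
m_A(x) = (x - 4)(x + 1)^2

The characteristic polynomial factors as (x - 4)^2(x + 1)^2. The minimal polynomial is ∏(x - λ)^{k_λ} where k_λ is the size of the largest Jordan block at λ.

For λ = -1: rank(A + I) = 3, and the largest Jordan block has size 2 (the smallest k with rank((A + I)^k) = rank((A + I)^(k+1))).
For λ = 4: rank(A - 4I) = 2, and the largest Jordan block has size 1 (the smallest k with rank((A - 4I)^k) = rank((A - 4I)^(k+1))).

So m_A(x) = (x - 4)(x + 1)^2.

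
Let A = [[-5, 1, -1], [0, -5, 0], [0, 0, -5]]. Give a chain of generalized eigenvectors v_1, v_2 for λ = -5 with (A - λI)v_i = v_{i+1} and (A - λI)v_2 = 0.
v_1 = [[1, 2, 1]]^T, v_2 = [[1, 0, 0]]^T

We seek v_1 ∈ ker((A + 5I)^2) \ ker(A + 5I), then set v_{i+1} = (A + 5I) v_i.

One such chain is v_1 = [[1, 2, 1]]^T, v_2 = [[1, 0, 0]]^T. Check: (A + 5I) v_2 = [[0, 0, 0]]^T = 0.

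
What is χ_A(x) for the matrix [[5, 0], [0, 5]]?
xI - A = [[x - 5, 0], [0, x - 5]].

Expanding det(xI - A) along the first row:
det(xI - A) = + (x - 5)·det([[x - 5]]) - (0)·det([[0]]).

Evaluating gives χ_A(x) = x^2 - 10x + 25 = (x - 5)^2.

χ_A(x) = (x - 5)^2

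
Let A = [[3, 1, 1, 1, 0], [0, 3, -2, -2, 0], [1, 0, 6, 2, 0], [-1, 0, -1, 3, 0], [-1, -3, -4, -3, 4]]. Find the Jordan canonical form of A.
The characteristic polynomial is det(xI - A) = (x - 5)(x - 4)^2(x - 3)^2, so the eigenvalues are 3 (algebraic multiplicity 2), 4 (algebraic multiplicity 2), 5 (algebraic multiplicity 1).

For λ = 3: rank(A - 3I) = 4, rank((A - 3I)^2) = 3. The eigenspace has dimension 5 - 4 = 1, so there is 1 Jordan block; the rank sequence gives block sizes [2].

For λ = 4: rank(A - 4I) = 4, rank((A - 4I)^2) = 3. The eigenspace has dimension 5 - 4 = 1, so there is 1 Jordan block; the rank sequence gives block sizes [2].

For λ = 5: algebraic multiplicity 1 gives one 1×1 block.

Assembling the blocks gives the Jordan form J above.

J = [[3, 1, 0, 0, 0], [0, 3, 0, 0, 0], [0, 0, 4, 1, 0], [0, 0, 0, 4, 0], [0, 0, 0, 0, 5]]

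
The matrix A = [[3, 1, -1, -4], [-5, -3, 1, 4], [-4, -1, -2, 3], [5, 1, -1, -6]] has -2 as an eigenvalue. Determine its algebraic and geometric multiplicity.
The characteristic polynomial is (x + 2)^4, so the factor x + 2 appears with exponent 4: the algebraic multiplicity is 4.

rank(A + 2I) = 2, so the eigenspace has dimension 4 - 2 = 2: the geometric multiplicity is 2.

Since 2 < 4, A is not diagonalizable.

algebraic multiplicity 4, geometric multiplicity 2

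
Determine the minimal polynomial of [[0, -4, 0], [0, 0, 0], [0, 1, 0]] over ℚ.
m_A(x) = x^2

The characteristic polynomial factors as x^3. The minimal polynomial is ∏(x - λ)^{k_λ} where k_λ is the size of the largest Jordan block at λ.

For λ = 0: rank(A) = 1, and the largest Jordan block has size 2 (the smallest k with rank(A^k) = rank(A^(k+1))).

So m_A(x) = x^2.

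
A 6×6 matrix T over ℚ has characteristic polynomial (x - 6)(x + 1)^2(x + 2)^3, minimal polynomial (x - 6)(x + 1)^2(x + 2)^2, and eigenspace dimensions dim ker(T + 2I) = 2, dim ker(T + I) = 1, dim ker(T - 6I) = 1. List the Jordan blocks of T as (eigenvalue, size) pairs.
Jordan blocks: (-2, 2), (-2, 1), (-1, 2), (6, 1)

λ = -2: algebraic multiplicity 3 (exponent in χ_T), largest block size 2 (exponent in m_T), 2 blocks (geometric multiplicity). These force block sizes [2, 1].
λ = -1: algebraic multiplicity 2 (exponent in χ_T), largest block size 2 (exponent in m_T), 1 block (geometric multiplicity). This forces block sizes [2].
λ = 6: algebraic multiplicity 1 (exponent in χ_T), largest block size 1 (exponent in m_T), 1 block (geometric multiplicity). This forces block sizes [1].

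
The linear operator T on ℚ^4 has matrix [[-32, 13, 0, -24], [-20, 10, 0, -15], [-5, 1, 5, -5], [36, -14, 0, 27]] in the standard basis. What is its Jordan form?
The characteristic polynomial is det(xI - A) = x^2(x - 5)^2, so the eigenvalues are 0 (algebraic multiplicity 2), 5 (algebraic multiplicity 2).

For λ = 0: rank(A) = 3, rank(A^2) = 2. The eigenspace has dimension 4 - 3 = 1, so there is 1 Jordan block; the rank sequence gives block sizes [2].

For λ = 5: rank(A - 5I) = 3, rank((A - 5I)^2) = 2. The eigenspace has dimension 4 - 3 = 1, so there is 1 Jordan block; the rank sequence gives block sizes [2].

Assembling the blocks gives the Jordan form J above.

J = [[0, 1, 0, 0], [0, 0, 0, 0], [0, 0, 5, 1], [0, 0, 0, 5]]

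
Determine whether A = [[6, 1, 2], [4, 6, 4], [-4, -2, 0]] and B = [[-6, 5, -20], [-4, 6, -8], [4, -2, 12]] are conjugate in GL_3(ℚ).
Yes.

Two matrices over a field are similar if and only if they have the same invariant factors.

Both A and B have characteristic polynomial (x - 4)^3 and minimal polynomial (x - 4)^2. Computing further, both have invariant factors x - 4, (x - 4)^2. Hence A and B are similar.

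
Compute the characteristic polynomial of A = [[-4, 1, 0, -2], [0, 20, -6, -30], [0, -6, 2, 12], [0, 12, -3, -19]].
xI - A = [[x + 4, -1, 0, 2], [0, x - 20, 6, 30], [0, 6, x - 2, -12], [0, -12, 3, x + 19]].

Expanding det(xI - A) along the first row:
det(xI - A) = + (x + 4)·det([[x - 20, 6, 30], [6, x - 2, -12], [-12, 3, x + 19]]) - (-1)·det([[0, 6, 30], [0, x - 2, -12], [0, 3, x + 19]]) + (0)·det([[0, x - 20, 30], [0, 6, -12], [0, -12, x + 19]]) - (2)·det([[0, x - 20, 6], [0, 6, x - 2], [0, -12, 3]]).

Evaluating gives χ_A(x) = x^4 + x^3 - 30x^2 - 32x + 160 = (x - 5)(x - 2)(x + 4)^2.

χ_A(x) = (x - 5)(x - 2)(x + 4)^2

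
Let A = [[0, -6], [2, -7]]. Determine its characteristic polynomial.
xI - A = [[x, 6], [-2, x + 7]].

Expanding det(xI - A) along the first row:
det(xI - A) = + (x)·det([[x + 7]]) - (6)·det([[-2]]).

Evaluating gives χ_A(x) = x^2 + 7x + 12 = (x + 3)(x + 4).

χ_A(x) = (x + 3)(x + 4)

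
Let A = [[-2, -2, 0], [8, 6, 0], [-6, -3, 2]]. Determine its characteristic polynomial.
χ_A(x) = (x - 2)^3

xI - A = [[x + 2, 2, 0], [-8, x - 6, 0], [6, 3, x - 2]].

Expanding det(xI - A) along the first row:
det(xI - A) = + (x + 2)·det([[x - 6, 0], [3, x - 2]]) - (2)·det([[-8, 0], [6, x - 2]]) + (0)·det([[-8, x - 6], [6, 3]]).

Evaluating gives χ_A(x) = x^3 - 6x^2 + 12x - 8 = (x - 2)^3.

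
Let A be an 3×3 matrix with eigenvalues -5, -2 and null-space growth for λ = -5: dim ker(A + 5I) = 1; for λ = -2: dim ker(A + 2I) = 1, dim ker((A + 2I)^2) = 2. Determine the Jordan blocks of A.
λ = -5: successive nullity increments [1] count blocks of size ≥ k; block sizes are [1].
λ = -2: successive nullity increments [1, 1] count blocks of size ≥ k; block sizes are [2].

Jordan blocks: (-5, 1), (-2, 2)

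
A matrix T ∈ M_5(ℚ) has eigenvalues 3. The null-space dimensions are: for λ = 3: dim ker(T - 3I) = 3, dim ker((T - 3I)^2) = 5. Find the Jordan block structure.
λ = 3: successive nullity increments [3, 2] count blocks of size ≥ k; block sizes are [2, 2, 1].

Jordan blocks: (3, 2), (3, 2), (3, 1)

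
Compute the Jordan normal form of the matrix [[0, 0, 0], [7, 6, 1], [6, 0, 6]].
J = [[0, 0, 0], [0, 6, 1], [0, 0, 6]]

The characteristic polynomial is det(xI - A) = x(x - 6)^2, so the eigenvalues are 0 (algebraic multiplicity 1), 6 (algebraic multiplicity 2).

For λ = 0: algebraic multiplicity 1 gives one 1×1 block.

For λ = 6: rank(A - 6I) = 2, rank((A - 6I)^2) = 1. The eigenspace has dimension 3 - 2 = 1, so there is 1 Jordan block; the rank sequence gives block sizes [2].

Assembling the blocks gives the Jordan form J above.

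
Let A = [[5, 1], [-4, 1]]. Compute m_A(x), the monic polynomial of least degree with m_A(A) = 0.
m_A(x) = (x - 3)^2

The characteristic polynomial factors as (x - 3)^2. The minimal polynomial is ∏(x - λ)^{k_λ} where k_λ is the size of the largest Jordan block at λ.

For λ = 3: rank(A - 3I) = 1, and the largest Jordan block has size 2 (the smallest k with rank((A - 3I)^k) = rank((A - 3I)^(k+1))).

So m_A(x) = (x - 3)^2.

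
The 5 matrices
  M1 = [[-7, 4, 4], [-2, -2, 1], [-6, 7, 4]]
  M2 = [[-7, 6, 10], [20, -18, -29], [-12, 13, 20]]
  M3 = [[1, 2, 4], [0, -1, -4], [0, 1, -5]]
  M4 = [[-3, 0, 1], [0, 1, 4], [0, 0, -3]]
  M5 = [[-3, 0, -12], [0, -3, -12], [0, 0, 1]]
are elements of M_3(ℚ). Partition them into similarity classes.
2 classes: {M1, M2, M3, M4}, {M5}

Characteristic polynomials: χ_{M1} = (x - 1)(x + 3)^2, χ_{M2} = (x - 1)(x + 3)^2, χ_{M3} = (x - 1)(x + 3)^2, χ_{M4} = (x - 1)(x + 3)^2, χ_{M5} = (x - 1)(x + 3)^2.

{M1, M2, M3, M4}: invariant factors (x - 1)(x + 3)^2.

{M5}: invariant factors x + 3, (x - 1)(x + 3).

Matrices are similar if and only if their invariant-factor lists agree; the partition into similarity classes is {M1, M2, M3, M4}, {M5}.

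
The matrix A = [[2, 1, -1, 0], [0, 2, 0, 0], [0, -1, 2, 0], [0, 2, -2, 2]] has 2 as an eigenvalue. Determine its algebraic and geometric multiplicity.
algebraic multiplicity 4, geometric multiplicity 2

The characteristic polynomial is (x - 2)^4, so the factor x - 2 appears with exponent 4: the algebraic multiplicity is 4.

rank(A - 2I) = 2, so the eigenspace has dimension 4 - 2 = 2: the geometric multiplicity is 2.

Since 2 < 4, A is not diagonalizable.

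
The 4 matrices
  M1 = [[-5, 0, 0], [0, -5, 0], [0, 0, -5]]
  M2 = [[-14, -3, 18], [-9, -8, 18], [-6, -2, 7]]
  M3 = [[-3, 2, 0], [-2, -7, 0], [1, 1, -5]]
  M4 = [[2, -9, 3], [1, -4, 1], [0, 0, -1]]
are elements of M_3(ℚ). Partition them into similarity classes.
Characteristic polynomials: χ_{M1} = (x + 5)^3, χ_{M2} = (x + 5)^3, χ_{M3} = (x + 5)^3, χ_{M4} = (x + 1)^3.

{M1}: invariant factors x + 5, x + 5, x + 5.

{M2, M3}: invariant factors x + 5, (x + 5)^2.

{M4}: invariant factors x + 1, (x + 1)^2.

Matrices are similar if and only if their invariant-factor lists agree; the partition into similarity classes is {M1}, {M2, M3}, {M4}.

3 classes: {M1}, {M2, M3}, {M4}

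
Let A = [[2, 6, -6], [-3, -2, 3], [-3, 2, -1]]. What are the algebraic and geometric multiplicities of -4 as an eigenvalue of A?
The characteristic polynomial is (x - 2)(x - 1)(x + 4), so the factor x + 4 appears with exponent 1: the algebraic multiplicity is 1.

rank(A + 4I) = 2, so the eigenspace has dimension 3 - 2 = 1: the geometric multiplicity is 1.

algebraic multiplicity 1, geometric multiplicity 1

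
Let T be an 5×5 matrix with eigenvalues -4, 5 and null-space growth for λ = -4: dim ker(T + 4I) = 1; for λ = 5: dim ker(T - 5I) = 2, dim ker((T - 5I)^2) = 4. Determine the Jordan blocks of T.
Jordan blocks: (-4, 1), (5, 2), (5, 2)

λ = -4: successive nullity increments [1] count blocks of size ≥ k; block sizes are [1].
λ = 5: successive nullity increments [2, 2] count blocks of size ≥ k; block sizes are [2, 2].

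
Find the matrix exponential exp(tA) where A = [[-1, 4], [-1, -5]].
e^{tA} = [[(2*t + 1)*e^{-3*t}, 4*t*e^{-3*t}], [-t*e^{-3*t}, (1 - 2*t)*e^{-3*t}]]

A has Jordan form J = [[-3, 1], [0, -3]] with A = PJP^{-1}, so e^{tA} = P e^{tJ} P^{-1}.

For a Jordan block J_k(λ), e^{tJ_k(λ)} = e^{λt} · (I + tN + t^2 N^2/2! + ... + t^{k-1} N^{k-1}/(k-1)!) where N is the nilpotent superdiagonal part.

Assembling the blocks and conjugating back gives the entries of e^{tA} as shown above.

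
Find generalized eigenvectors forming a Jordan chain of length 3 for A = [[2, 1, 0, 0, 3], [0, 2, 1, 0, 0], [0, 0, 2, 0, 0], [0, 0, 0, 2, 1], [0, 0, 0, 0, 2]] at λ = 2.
We seek v_1 ∈ ker((A - 2I)^3) \ ker((A - 2I)^2), then set v_{i+1} = (A - 2I) v_i.

One such chain is v_1 = [[0, 0, 1, -1, 0]]^T, v_2 = [[0, 1, 0, 0, 0]]^T, v_3 = [[1, 0, 0, 0, 0]]^T. Check: (A - 2I) v_3 = [[0, 0, 0, 0, 0]]^T = 0.

v_1 = [[0, 0, 1, -1, 0]]^T, v_2 = [[0, 1, 0, 0, 0]]^T, v_3 = [[1, 0, 0, 0, 0]]^T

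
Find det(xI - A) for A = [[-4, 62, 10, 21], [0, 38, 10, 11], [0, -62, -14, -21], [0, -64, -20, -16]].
χ_A(x) = (x - 6)^2(x + 4)^2

xI - A = [[x + 4, -62, -10, -21], [0, x - 38, -10, -11], [0, 62, x + 14, 21], [0, 64, 20, x + 16]].

Expanding det(xI - A) along the first row:
det(xI - A) = + (x + 4)·det([[x - 38, -10, -11], [62, x + 14, 21], [64, 20, x + 16]]) - (-62)·det([[0, -10, -11], [0, x + 14, 21], [0, 20, x + 16]]) + (-10)·det([[0, x - 38, -11], [0, 62, 21], [0, 64, x + 16]]) - (-21)·det([[0, x - 38, -10], [0, 62, x + 14], [0, 64, 20]]).

Evaluating gives χ_A(x) = x^4 - 4x^3 - 44x^2 + 96x + 576 = (x - 6)^2(x + 4)^2.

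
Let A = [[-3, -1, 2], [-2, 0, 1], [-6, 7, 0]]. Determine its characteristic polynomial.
χ_A(x) = (x + 1)^3

xI - A = [[x + 3, 1, -2], [2, x, -1], [6, -7, x]].

Expanding det(xI - A) along the first row:
det(xI - A) = + (x + 3)·det([[x, -1], [-7, x]]) - (1)·det([[2, -1], [6, x]]) + (-2)·det([[2, x], [6, -7]]).

Evaluating gives χ_A(x) = x^3 + 3x^2 + 3x + 1 = (x + 1)^3.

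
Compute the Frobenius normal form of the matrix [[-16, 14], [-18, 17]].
The invariant factors of A (the non-unit diagonal entries of the Smith normal form of xI - A over ℚ[x]) are (x - 5)(x + 4), each dividing the next. The characteristic polynomial is their product, (x - 5)(x + 4).

The rational canonical form is the block-diagonal matrix of companion matrices C(f_i):
R = [[0, 20], [1, 1]].

R = [[0, 20], [1, 1]]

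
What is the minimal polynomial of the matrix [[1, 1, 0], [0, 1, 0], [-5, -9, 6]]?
The characteristic polynomial factors as (x - 6)(x - 1)^2. The minimal polynomial is ∏(x - λ)^{k_λ} where k_λ is the size of the largest Jordan block at λ.

For λ = 1: rank(A - I) = 2, and the largest Jordan block has size 2 (the smallest k with rank((A - I)^k) = rank((A - I)^(k+1))).
For λ = 6: rank(A - 6I) = 2, and the largest Jordan block has size 1 (the smallest k with rank((A - 6I)^k) = rank((A - 6I)^(k+1))).

So m_A(x) = (x - 6)(x - 1)^2.

m_A(x) = (x - 6)(x - 1)^2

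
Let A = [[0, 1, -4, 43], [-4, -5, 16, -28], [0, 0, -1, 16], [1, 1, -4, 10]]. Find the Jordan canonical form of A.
J = [[-1, 0, 0, 0], [0, -1, 0, 0], [0, 0, 3, 1], [0, 0, 0, 3]]

The characteristic polynomial is det(xI - A) = (x - 3)^2(x + 1)^2, so the eigenvalues are -1 (algebraic multiplicity 2), 3 (algebraic multiplicity 2).

For λ = -1: rank(A + I) = 2. The eigenspace has dimension 4 - 2 = 2, so there are 2 Jordan blocks; the rank sequence gives block sizes [1, 1].

For λ = 3: rank(A - 3I) = 3, rank((A - 3I)^2) = 2. The eigenspace has dimension 4 - 3 = 1, so there is 1 Jordan block; the rank sequence gives block sizes [2].

Assembling the blocks gives the Jordan form J above.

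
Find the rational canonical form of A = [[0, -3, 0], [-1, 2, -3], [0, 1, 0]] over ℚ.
The invariant factors of A (the non-unit diagonal entries of the Smith normal form of xI - A over ℚ[x]) are x^2(x - 2), each dividing the next. The characteristic polynomial is their product, x^2(x - 2).

The rational canonical form is the block-diagonal matrix of companion matrices C(f_i):
R = [[0, 0, 0], [1, 0, 0], [0, 1, 2]].

R = [[0, 0, 0], [1, 0, 0], [0, 1, 2]]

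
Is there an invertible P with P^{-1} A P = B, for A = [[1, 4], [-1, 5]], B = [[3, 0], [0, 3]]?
No.

Both have characteristic polynomial (x - 3)^2, but the minimal polynomial of A is (x - 3)^2 while the minimal polynomial of B is x - 3. The minimal polynomial is a similarity invariant, so A and B are not similar.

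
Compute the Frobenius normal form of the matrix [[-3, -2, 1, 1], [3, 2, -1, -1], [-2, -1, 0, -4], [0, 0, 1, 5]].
R = [[0, 0, 0, 0], [1, 0, 0, 0], [0, 1, 0, 0], [0, 0, 1, 4]]

The invariant factors of A (the non-unit diagonal entries of the Smith normal form of xI - A over ℚ[x]) are x^3(x - 4), each dividing the next. The characteristic polynomial is their product, x^3(x - 4).

The rational canonical form is the block-diagonal matrix of companion matrices C(f_i):
R = [[0, 0, 0, 0], [1, 0, 0, 0], [0, 1, 0, 0], [0, 0, 1, 4]].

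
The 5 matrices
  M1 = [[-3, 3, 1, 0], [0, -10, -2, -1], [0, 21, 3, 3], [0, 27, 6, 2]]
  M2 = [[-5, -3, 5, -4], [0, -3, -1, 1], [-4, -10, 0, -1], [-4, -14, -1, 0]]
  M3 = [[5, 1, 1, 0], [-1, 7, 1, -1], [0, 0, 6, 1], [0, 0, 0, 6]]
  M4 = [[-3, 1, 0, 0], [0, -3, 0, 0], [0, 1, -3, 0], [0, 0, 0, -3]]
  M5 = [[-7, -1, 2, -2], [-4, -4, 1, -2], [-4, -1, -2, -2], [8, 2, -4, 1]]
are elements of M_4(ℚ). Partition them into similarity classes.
Characteristic polynomials: χ_{M1} = (x + 1)^2(x + 3)^2, χ_{M2} = (x + 1)^2(x + 3)^2, χ_{M3} = (x - 6)^4, χ_{M4} = (x + 3)^4, χ_{M5} = (x + 3)^4.

{M1, M2}: invariant factors (x + 1)^2(x + 3)^2.

{M3}: invariant factors (x - 6)^2, (x - 6)^2.

{M4}: invariant factors x + 3, x + 3, (x + 3)^2.

{M5}: invariant factors x + 3, (x + 3)^3.

Matrices are similar if and only if their invariant-factor lists agree; the partition into similarity classes is {M1, M2}, {M3}, {M4}, {M5}.

4 classes: {M1, M2}, {M3}, {M4}, {M5}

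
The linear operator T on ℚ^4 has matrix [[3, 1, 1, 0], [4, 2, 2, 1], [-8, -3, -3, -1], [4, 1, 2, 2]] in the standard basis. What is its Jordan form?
J = [[1, 1, 0, 0], [0, 1, 0, 0], [0, 0, 1, 1], [0, 0, 0, 1]]

The characteristic polynomial is det(xI - A) = (x - 1)^4, so the eigenvalues are 1 (algebraic multiplicity 4).

For λ = 1: rank(A - I) = 2, rank((A - I)^2) = 0. The eigenspace has dimension 4 - 2 = 2, so there are 2 Jordan blocks; the rank sequence gives block sizes [2, 2].

Assembling the blocks gives the Jordan form J above.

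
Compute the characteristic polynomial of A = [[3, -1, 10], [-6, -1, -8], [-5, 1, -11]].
xI - A = [[x - 3, 1, -10], [6, x + 1, 8], [5, -1, x + 11]].

Expanding det(xI - A) along the first row:
det(xI - A) = + (x - 3)·det([[x + 1, 8], [-1, x + 11]]) - (1)·det([[6, 8], [5, x + 11]]) + (-10)·det([[6, x + 1], [5, -1]]).

Evaluating gives χ_A(x) = x^3 + 9x^2 + 27x + 27 = (x + 3)^3.

χ_A(x) = (x + 3)^3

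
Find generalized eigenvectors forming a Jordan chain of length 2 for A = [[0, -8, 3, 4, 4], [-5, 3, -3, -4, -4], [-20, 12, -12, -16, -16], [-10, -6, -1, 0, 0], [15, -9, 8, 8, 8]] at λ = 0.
v_1 = [[0, 0, 1, 0, -1]]^T, v_2 = [[-1, 1, 4, -1, 0]]^T

We seek v_1 ∈ ker(A^2) \ ker(A), then set v_{i+1} = A v_i.

One such chain is v_1 = [[0, 0, 1, 0, -1]]^T, v_2 = [[-1, 1, 4, -1, 0]]^T. Check: A v_2 = [[0, 0, 0, 0, 0]]^T = 0.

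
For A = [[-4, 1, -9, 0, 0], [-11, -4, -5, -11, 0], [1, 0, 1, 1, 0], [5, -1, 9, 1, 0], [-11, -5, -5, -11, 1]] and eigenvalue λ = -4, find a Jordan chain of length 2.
v_1 = [[0, 1, 0, 0, 1]]^T, v_2 = [[1, 0, 0, -1, 0]]^T

We seek v_1 ∈ ker((A + 4I)^2) \ ker(A + 4I), then set v_{i+1} = (A + 4I) v_i.

One such chain is v_1 = [[0, 1, 0, 0, 1]]^T, v_2 = [[1, 0, 0, -1, 0]]^T. Check: (A + 4I) v_2 = [[0, 0, 0, 0, 0]]^T = 0.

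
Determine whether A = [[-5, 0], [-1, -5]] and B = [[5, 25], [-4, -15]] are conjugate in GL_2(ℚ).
Two matrices over a field are similar if and only if they have the same invariant factors.

Both A and B have characteristic polynomial (x + 5)^2 and minimal polynomial (x + 5)^2. Computing further, both have invariant factors (x + 5)^2. Hence A and B are similar.

Yes.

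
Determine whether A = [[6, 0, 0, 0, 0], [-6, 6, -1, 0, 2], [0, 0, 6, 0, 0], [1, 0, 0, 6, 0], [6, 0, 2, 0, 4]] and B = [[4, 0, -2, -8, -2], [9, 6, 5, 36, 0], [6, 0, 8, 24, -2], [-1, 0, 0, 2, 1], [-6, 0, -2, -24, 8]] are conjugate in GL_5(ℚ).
Two matrices over a field are similar if and only if they have the same invariant factors.

Both A and B have characteristic polynomial (x - 6)^4(x - 4) and minimal polynomial (x - 6)^2(x - 4). Computing further, both have invariant factors (x - 6)^2, (x - 6)^2(x - 4). Hence A and B are similar.

Yes.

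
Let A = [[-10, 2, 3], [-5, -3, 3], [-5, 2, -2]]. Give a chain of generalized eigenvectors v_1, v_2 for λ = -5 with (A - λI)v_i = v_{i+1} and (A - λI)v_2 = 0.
v_1 = [[4, 3, 5]]^T, v_2 = [[1, 1, 1]]^T

We seek v_1 ∈ ker((A + 5I)^2) \ ker(A + 5I), then set v_{i+1} = (A + 5I) v_i.

One such chain is v_1 = [[4, 3, 5]]^T, v_2 = [[1, 1, 1]]^T. Check: (A + 5I) v_2 = [[0, 0, 0]]^T = 0.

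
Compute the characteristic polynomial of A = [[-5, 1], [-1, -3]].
χ_A(x) = (x + 4)^2

xI - A = [[x + 5, -1], [1, x + 3]].

Expanding det(xI - A) along the first row:
det(xI - A) = + (x + 5)·det([[x + 3]]) - (-1)·det([[1]]).

Evaluating gives χ_A(x) = x^2 + 8x + 16 = (x + 4)^2.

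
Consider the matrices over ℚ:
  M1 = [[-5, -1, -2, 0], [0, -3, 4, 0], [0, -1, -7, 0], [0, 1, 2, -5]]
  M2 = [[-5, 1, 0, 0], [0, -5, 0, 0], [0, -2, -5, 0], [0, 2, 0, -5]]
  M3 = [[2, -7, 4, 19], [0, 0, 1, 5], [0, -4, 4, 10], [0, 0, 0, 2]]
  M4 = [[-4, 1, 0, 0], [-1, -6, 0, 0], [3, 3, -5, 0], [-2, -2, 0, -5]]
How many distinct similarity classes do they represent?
2 classes: {M1, M2, M4}, {M3}

Characteristic polynomials: χ_{M1} = (x + 5)^4, χ_{M2} = (x + 5)^4, χ_{M3} = (x - 2)^4, χ_{M4} = (x + 5)^4.

{M1, M2, M4}: invariant factors x + 5, x + 5, (x + 5)^2.

{M3}: invariant factors x - 2, (x - 2)^3.

Matrices are similar if and only if their invariant-factor lists agree; the partition into similarity classes is {M1, M2, M4}, {M3}.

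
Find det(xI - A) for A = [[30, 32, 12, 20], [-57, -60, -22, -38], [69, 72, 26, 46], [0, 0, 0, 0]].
χ_A(x) = x^3(x + 4)

xI - A = [[x - 30, -32, -12, -20], [57, x + 60, 22, 38], [-69, -72, x - 26, -46], [0, 0, 0, x]].

Expanding det(xI - A) along the first row:
det(xI - A) = + (x - 30)·det([[x + 60, 22, 38], [-72, x - 26, -46], [0, 0, x]]) - (-32)·det([[57, 22, 38], [-69, x - 26, -46], [0, 0, x]]) + (-12)·det([[57, x + 60, 38], [-69, -72, -46], [0, 0, x]]) - (-20)·det([[57, x + 60, 22], [-69, -72, x - 26], [0, 0, 0]]).

Evaluating gives χ_A(x) = x^4 + 4x^3 = x^3(x + 4).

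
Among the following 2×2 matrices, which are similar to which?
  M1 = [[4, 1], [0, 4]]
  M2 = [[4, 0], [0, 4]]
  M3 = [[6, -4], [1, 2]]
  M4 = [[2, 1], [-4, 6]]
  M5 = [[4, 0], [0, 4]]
2 classes: {M1, M3, M4}, {M2, M5}

Characteristic polynomials: χ_{M1} = (x - 4)^2, χ_{M2} = (x - 4)^2, χ_{M3} = (x - 4)^2, χ_{M4} = (x - 4)^2, χ_{M5} = (x - 4)^2.

{M1, M3, M4}: invariant factors (x - 4)^2.

{M2, M5}: invariant factors x - 4, x - 4.

Matrices are similar if and only if their invariant-factor lists agree; the partition into similarity classes is {M1, M3, M4}, {M2, M5}.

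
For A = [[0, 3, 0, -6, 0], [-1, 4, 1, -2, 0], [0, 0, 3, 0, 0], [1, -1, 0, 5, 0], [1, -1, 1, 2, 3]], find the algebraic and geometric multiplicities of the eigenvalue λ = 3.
The characteristic polynomial is (x - 3)^5, so the factor x - 3 appears with exponent 5: the algebraic multiplicity is 5.

rank(A - 3I) = 2, so the eigenspace has dimension 5 - 2 = 3: the geometric multiplicity is 3.

Since 3 < 5, A is not diagonalizable.

algebraic multiplicity 5, geometric multiplicity 3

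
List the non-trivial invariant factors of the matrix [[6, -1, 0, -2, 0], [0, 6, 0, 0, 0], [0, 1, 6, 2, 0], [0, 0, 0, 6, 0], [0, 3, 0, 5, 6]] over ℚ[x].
x - 6, (x - 6)^2, (x - 6)^2

The Jordan structure of A has elementary divisors (x - 6)^2, (x - 6)^2, (x - 6). Arranging the block sizes at each eigenvalue in decreasing order and taking row products gives the invariant factors.

Invariant factors (smallest first, each dividing the next): x - 6, (x - 6)^2, (x - 6)^2.

Check: the last factor (x - 6)^2 is the minimal polynomial, and the product (x - 6)^5 is the characteristic polynomial.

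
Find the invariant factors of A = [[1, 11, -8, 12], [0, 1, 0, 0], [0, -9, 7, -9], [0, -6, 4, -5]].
The Jordan structure of A has elementary divisors (x - 1)^2, (x - 1)^2. Arranging the block sizes at each eigenvalue in decreasing order and taking row products gives the invariant factors.

Invariant factors (smallest first, each dividing the next): (x - 1)^2, (x - 1)^2.

Check: the last factor (x - 1)^2 is the minimal polynomial, and the product (x - 1)^4 is the characteristic polynomial.

(x - 1)^2, (x - 1)^2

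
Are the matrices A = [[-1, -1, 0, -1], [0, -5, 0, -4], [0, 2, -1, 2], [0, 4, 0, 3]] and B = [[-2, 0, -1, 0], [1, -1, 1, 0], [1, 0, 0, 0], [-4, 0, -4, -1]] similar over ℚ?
Yes.

Two matrices over a field are similar if and only if they have the same invariant factors.

Both A and B have characteristic polynomial (x + 1)^4 and minimal polynomial (x + 1)^2. Computing further, both have invariant factors x + 1, x + 1, (x + 1)^2. Hence A and B are similar.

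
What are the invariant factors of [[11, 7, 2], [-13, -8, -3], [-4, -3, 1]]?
(x - 2)(x - 1)^2

The Jordan structure of A has elementary divisors (x - 1)^2, (x - 2). Arranging the block sizes at each eigenvalue in decreasing order and taking row products gives the invariant factors.

Invariant factors (smallest first, each dividing the next): (x - 2)(x - 1)^2.

Check: the last factor (x - 2)(x - 1)^2 is the minimal polynomial, and the product (x - 2)(x - 1)^2 is the characteristic polynomial.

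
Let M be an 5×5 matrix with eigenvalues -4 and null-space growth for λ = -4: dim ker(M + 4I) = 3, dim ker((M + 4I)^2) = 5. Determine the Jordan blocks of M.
Jordan blocks: (-4, 2), (-4, 2), (-4, 1)

λ = -4: successive nullity increments [3, 2] count blocks of size ≥ k; block sizes are [2, 2, 1].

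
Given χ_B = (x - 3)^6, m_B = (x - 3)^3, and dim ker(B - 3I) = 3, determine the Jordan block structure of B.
λ = 3: algebraic multiplicity 6 (exponent in χ_B), largest block size 3 (exponent in m_B), 3 blocks (geometric multiplicity). These force block sizes [3, 2, 1].

Jordan blocks: (3, 3), (3, 2), (3, 1)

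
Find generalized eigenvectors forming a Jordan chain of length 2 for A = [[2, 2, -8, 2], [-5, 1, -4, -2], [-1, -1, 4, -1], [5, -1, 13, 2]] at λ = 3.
We seek v_1 ∈ ker((A - 3I)^2) \ ker(A - 3I), then set v_{i+1} = (A - 3I) v_i.

One such chain is v_1 = [[-2, 1, 1, 1]]^T, v_2 = [[-2, 2, 1, 1]]^T. Check: (A - 3I) v_2 = [[0, 0, 0, 0]]^T = 0.

v_1 = [[-2, 1, 1, 1]]^T, v_2 = [[-2, 2, 1, 1]]^T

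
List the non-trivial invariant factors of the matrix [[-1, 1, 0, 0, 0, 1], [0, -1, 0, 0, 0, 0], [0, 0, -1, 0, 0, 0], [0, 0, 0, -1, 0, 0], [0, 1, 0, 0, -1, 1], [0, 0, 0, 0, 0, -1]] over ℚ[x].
x + 1, x + 1, x + 1, x + 1, (x + 1)^2

The Jordan structure of A has elementary divisors (x + 1)^2, (x + 1), (x + 1), (x + 1), (x + 1). Arranging the block sizes at each eigenvalue in decreasing order and taking row products gives the invariant factors.

Invariant factors (smallest first, each dividing the next): x + 1, x + 1, x + 1, x + 1, (x + 1)^2.

Check: the last factor (x + 1)^2 is the minimal polynomial, and the product (x + 1)^6 is the characteristic polynomial.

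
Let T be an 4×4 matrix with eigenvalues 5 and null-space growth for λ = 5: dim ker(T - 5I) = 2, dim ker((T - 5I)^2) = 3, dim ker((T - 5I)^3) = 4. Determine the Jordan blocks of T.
Jordan blocks: (5, 3), (5, 1)

λ = 5: successive nullity increments [2, 1, 1] count blocks of size ≥ k; block sizes are [3, 1].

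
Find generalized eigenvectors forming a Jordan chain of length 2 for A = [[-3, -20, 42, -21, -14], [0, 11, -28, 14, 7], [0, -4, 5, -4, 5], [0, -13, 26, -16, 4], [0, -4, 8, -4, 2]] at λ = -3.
We seek v_1 ∈ ker((A + 3I)^2) \ ker(A + 3I), then set v_{i+1} = (A + 3I) v_i.

One such chain is v_1 = [[-1, 1, 0, -1, 0]]^T, v_2 = [[1, 0, 0, 0, 0]]^T. Check: (A + 3I) v_2 = [[0, 0, 0, 0, 0]]^T = 0.

v_1 = [[-1, 1, 0, -1, 0]]^T, v_2 = [[1, 0, 0, 0, 0]]^T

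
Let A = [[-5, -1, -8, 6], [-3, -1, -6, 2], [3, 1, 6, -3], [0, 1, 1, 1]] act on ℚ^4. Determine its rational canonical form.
R = [[0, 0, 0, 4], [1, 0, 0, -4], [0, 1, 0, 3], [0, 0, 1, 1]]

The invariant factors of A (the non-unit diagonal entries of the Smith normal form of xI - A over ℚ[x]) are (x - 2)(x + 2)(x^2 - x + 1), each dividing the next. The characteristic polynomial is their product, (x - 2)(x + 2)(x^2 - x + 1).

The rational canonical form is the block-diagonal matrix of companion matrices C(f_i):
R = [[0, 0, 0, 4], [1, 0, 0, -4], [0, 1, 0, 3], [0, 0, 1, 1]].

Note the characteristic polynomial does not split into linear factors over ℚ, so A has no Jordan form over ℚ; the rational canonical form exists over any field.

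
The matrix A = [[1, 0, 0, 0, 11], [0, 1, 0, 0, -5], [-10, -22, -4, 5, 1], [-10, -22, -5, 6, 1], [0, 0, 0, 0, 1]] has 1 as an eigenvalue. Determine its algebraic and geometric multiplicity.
algebraic multiplicity 5, geometric multiplicity 3

The characteristic polynomial is (x - 1)^5, so the factor x - 1 appears with exponent 5: the algebraic multiplicity is 5.

rank(A - I) = 2, so the eigenspace has dimension 5 - 2 = 3: the geometric multiplicity is 3.

Since 3 < 5, A is not diagonalizable.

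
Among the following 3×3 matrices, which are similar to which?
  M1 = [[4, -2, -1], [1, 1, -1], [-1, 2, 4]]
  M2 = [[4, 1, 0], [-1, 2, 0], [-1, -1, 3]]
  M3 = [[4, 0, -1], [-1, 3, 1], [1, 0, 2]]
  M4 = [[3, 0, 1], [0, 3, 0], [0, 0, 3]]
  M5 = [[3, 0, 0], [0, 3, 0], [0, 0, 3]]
2 classes: {M1, M2, M3, M4}, {M5}

Characteristic polynomials: χ_{M1} = (x - 3)^3, χ_{M2} = (x - 3)^3, χ_{M3} = (x - 3)^3, χ_{M4} = (x - 3)^3, χ_{M5} = (x - 3)^3.

{M1, M2, M3, M4}: invariant factors x - 3, (x - 3)^2.

{M5}: invariant factors x - 3, x - 3, x - 3.

Matrices are similar if and only if their invariant-factor lists agree; the partition into similarity classes is {M1, M2, M3, M4}, {M5}.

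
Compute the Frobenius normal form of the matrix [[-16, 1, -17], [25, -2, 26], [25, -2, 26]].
R = [[0, 0, 0], [1, 0, -16], [0, 1, 8]]

The invariant factors of A (the non-unit diagonal entries of the Smith normal form of xI - A over ℚ[x]) are x(x - 4)^2, each dividing the next. The characteristic polynomial is their product, x(x - 4)^2.

The rational canonical form is the block-diagonal matrix of companion matrices C(f_i):
R = [[0, 0, 0], [1, 0, -16], [0, 1, 8]].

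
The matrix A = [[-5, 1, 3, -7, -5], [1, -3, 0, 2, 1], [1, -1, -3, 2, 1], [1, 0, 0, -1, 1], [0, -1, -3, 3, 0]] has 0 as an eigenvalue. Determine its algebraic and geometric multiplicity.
algebraic multiplicity 1, geometric multiplicity 1

The characteristic polynomial is x(x + 3)^4, so the factor x appears with exponent 1: the algebraic multiplicity is 1.

rank(A) = 4, so the eigenspace has dimension 5 - 4 = 1: the geometric multiplicity is 1.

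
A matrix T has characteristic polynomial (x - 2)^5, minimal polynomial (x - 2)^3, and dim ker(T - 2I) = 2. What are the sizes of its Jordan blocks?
Jordan blocks: (2, 3), (2, 2)

λ = 2: algebraic multiplicity 5 (exponent in χ_T), largest block size 3 (exponent in m_T), 2 blocks (geometric multiplicity). These force block sizes [3, 2].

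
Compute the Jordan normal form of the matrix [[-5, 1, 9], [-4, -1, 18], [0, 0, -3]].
The characteristic polynomial is det(xI - A) = (x + 3)^3, so the eigenvalues are -3 (algebraic multiplicity 3).

For λ = -3: rank(A + 3I) = 1, rank((A + 3I)^2) = 0. The eigenspace has dimension 3 - 1 = 2, so there are 2 Jordan blocks; the rank sequence gives block sizes [2, 1].

Assembling the blocks gives the Jordan form J above.

J = [[-3, 1, 0], [0, -3, 0], [0, 0, -3]]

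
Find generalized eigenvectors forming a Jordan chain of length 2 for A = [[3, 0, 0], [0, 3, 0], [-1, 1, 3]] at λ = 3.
We seek v_1 ∈ ker((A - 3I)^2) \ ker(A - 3I), then set v_{i+1} = (A - 3I) v_i.

One such chain is v_1 = [[0, 1, -1]]^T, v_2 = [[0, 0, 1]]^T. Check: (A - 3I) v_2 = [[0, 0, 0]]^T = 0.

v_1 = [[0, 1, -1]]^T, v_2 = [[0, 0, 1]]^T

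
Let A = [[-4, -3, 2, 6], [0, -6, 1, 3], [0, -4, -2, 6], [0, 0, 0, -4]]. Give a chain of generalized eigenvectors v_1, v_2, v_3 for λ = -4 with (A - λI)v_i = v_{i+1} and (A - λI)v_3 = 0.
We seek v_1 ∈ ker((A + 4I)^3) \ ker((A + 4I)^2), then set v_{i+1} = (A + 4I) v_i.

One such chain is v_1 = [[0, 0, 1, 0]]^T, v_2 = [[2, 1, 2, 0]]^T, v_3 = [[1, 0, 0, 0]]^T. Check: (A + 4I) v_3 = [[0, 0, 0, 0]]^T = 0.

v_1 = [[0, 0, 1, 0]]^T, v_2 = [[2, 1, 2, 0]]^T, v_3 = [[1, 0, 0, 0]]^T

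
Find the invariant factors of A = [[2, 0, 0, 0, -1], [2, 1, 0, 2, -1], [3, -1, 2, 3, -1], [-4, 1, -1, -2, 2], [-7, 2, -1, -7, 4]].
(x - 2)^2(x - 1)^3

The Jordan structure of A has elementary divisors (x - 1)^3, (x - 2)^2. Arranging the block sizes at each eigenvalue in decreasing order and taking row products gives the invariant factors.

Invariant factors (smallest first, each dividing the next): (x - 2)^2(x - 1)^3.

Check: the last factor (x - 2)^2(x - 1)^3 is the minimal polynomial, and the product (x - 2)^2(x - 1)^3 is the characteristic polynomial.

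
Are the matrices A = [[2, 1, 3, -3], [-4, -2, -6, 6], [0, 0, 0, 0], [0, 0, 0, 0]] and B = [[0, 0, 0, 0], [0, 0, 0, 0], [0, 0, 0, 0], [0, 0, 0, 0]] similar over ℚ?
Both have characteristic polynomial x^4, but the minimal polynomial of A is x^2 while the minimal polynomial of B is x. The minimal polynomial is a similarity invariant, so A and B are not similar.

No.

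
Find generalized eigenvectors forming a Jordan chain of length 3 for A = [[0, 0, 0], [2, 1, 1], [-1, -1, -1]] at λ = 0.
v_1 = [[1, -3, 2]]^T, v_2 = [[0, 1, 0]]^T, v_3 = [[0, 1, -1]]^T

We seek v_1 ∈ ker(A^3) \ ker(A^2), then set v_{i+1} = A v_i.

One such chain is v_1 = [[1, -3, 2]]^T, v_2 = [[0, 1, 0]]^T, v_3 = [[0, 1, -1]]^T. Check: A v_3 = [[0, 0, 0]]^T = 0.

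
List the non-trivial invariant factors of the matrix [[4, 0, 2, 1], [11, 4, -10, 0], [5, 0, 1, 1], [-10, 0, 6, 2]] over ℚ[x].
The Jordan structure of A has elementary divisors (x + 1), (x - 4)^3. Arranging the block sizes at each eigenvalue in decreasing order and taking row products gives the invariant factors.

Invariant factors (smallest first, each dividing the next): (x - 4)^3(x + 1).

Check: the last factor (x - 4)^3(x + 1) is the minimal polynomial, and the product (x - 4)^3(x + 1) is the characteristic polynomial.

(x - 4)^3(x + 1)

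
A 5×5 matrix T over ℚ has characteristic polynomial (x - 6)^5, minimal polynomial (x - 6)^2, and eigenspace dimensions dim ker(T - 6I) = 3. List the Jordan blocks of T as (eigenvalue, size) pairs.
Jordan blocks: (6, 2), (6, 2), (6, 1)

λ = 6: algebraic multiplicity 5 (exponent in χ_T), largest block size 2 (exponent in m_T), 3 blocks (geometric multiplicity). These force block sizes [2, 2, 1].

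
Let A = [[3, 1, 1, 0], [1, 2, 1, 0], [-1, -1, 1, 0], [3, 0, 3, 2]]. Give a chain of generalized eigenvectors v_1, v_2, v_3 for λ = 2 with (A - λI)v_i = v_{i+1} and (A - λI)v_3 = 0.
v_1 = [[0, 0, 1, 0]]^T, v_2 = [[1, 1, -1, 3]]^T, v_3 = [[1, 0, -1, 0]]^T

We seek v_1 ∈ ker((A - 2I)^3) \ ker((A - 2I)^2), then set v_{i+1} = (A - 2I) v_i.

One such chain is v_1 = [[0, 0, 1, 0]]^T, v_2 = [[1, 1, -1, 3]]^T, v_3 = [[1, 0, -1, 0]]^T. Check: (A - 2I) v_3 = [[0, 0, 0, 0]]^T = 0.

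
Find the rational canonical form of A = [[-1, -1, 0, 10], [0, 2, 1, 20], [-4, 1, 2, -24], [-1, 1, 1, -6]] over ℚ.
The invariant factors of A (the non-unit diagonal entries of the Smith normal form of xI - A over ℚ[x]) are (x - 3)(x + 3)(x^2 + 3x + 4), each dividing the next. The characteristic polynomial is their product, (x - 3)(x + 3)(x^2 + 3x + 4).

The rational canonical form is the block-diagonal matrix of companion matrices C(f_i):
R = [[0, 0, 0, 36], [1, 0, 0, 27], [0, 1, 0, 5], [0, 0, 1, -3]].

Note the characteristic polynomial does not split into linear factors over ℚ, so A has no Jordan form over ℚ; the rational canonical form exists over any field.

R = [[0, 0, 0, 36], [1, 0, 0, 27], [0, 1, 0, 5], [0, 0, 1, -3]]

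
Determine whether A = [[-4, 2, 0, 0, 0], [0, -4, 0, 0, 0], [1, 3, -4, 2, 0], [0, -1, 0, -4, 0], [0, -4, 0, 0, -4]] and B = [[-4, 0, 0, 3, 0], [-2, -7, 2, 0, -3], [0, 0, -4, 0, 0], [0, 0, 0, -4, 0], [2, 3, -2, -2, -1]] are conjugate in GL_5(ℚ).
Two matrices over a field are similar if and only if they have the same invariant factors.

Both A and B have characteristic polynomial (x + 4)^5 and minimal polynomial (x + 4)^2. Computing further, both have invariant factors x + 4, (x + 4)^2, (x + 4)^2. Hence A and B are similar.

Yes.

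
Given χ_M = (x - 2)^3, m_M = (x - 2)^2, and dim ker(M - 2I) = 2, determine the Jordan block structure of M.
λ = 2: algebraic multiplicity 3 (exponent in χ_M), largest block size 2 (exponent in m_M), 2 blocks (geometric multiplicity). These force block sizes [2, 1].

Jordan blocks: (2, 2), (2, 1)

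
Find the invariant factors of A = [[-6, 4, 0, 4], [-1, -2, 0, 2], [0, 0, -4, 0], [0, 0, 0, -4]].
The Jordan structure of A has elementary divisors (x + 4)^2, (x + 4), (x + 4). Arranging the block sizes at each eigenvalue in decreasing order and taking row products gives the invariant factors.

Invariant factors (smallest first, each dividing the next): x + 4, x + 4, (x + 4)^2.

Check: the last factor (x + 4)^2 is the minimal polynomial, and the product (x + 4)^4 is the characteristic polynomial.

x + 4, x + 4, (x + 4)^2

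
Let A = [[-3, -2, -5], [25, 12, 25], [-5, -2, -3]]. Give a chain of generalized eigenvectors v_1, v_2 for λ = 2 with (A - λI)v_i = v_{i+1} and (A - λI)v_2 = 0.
v_1 = [[6, -22, 3]]^T, v_2 = [[-1, 5, -1]]^T

We seek v_1 ∈ ker((A - 2I)^2) \ ker(A - 2I), then set v_{i+1} = (A - 2I) v_i.

One such chain is v_1 = [[6, -22, 3]]^T, v_2 = [[-1, 5, -1]]^T. Check: (A - 2I) v_2 = [[0, 0, 0]]^T = 0.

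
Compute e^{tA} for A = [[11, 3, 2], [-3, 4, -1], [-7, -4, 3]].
e^{tA} = [[(t^2 + 5*t + 1)*e^{6*t}, t*(t + 6)*e^{6*t}/2, t*(t + 4)*e^{6*t}/2], [t*(-t - 3)*e^{6*t}, (-t^2 - 4*t + 2)*e^{6*t}/2, t*(-t - 2)*e^{6*t}/2], [t*(-t - 7)*e^{6*t}, t*(-t - 8)*e^{6*t}/2, (-t^2 - 6*t + 2)*e^{6*t}/2]]

A has Jordan form J = [[6, 1, 0], [0, 6, 1], [0, 0, 6]] with A = PJP^{-1}, so e^{tA} = P e^{tJ} P^{-1}.

For a Jordan block J_k(λ), e^{tJ_k(λ)} = e^{λt} · (I + tN + t^2 N^2/2! + ... + t^{k-1} N^{k-1}/(k-1)!) where N is the nilpotent superdiagonal part.

Assembling the blocks and conjugating back gives the entries of e^{tA} as shown above.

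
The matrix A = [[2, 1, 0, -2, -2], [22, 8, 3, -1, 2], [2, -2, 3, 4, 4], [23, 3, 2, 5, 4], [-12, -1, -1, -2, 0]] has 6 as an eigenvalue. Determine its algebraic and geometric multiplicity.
The characteristic polynomial is (x - 6)(x - 3)^4, so the factor x - 6 appears with exponent 1: the algebraic multiplicity is 1.

rank(A - 6I) = 4, so the eigenspace has dimension 5 - 4 = 1: the geometric multiplicity is 1.

algebraic multiplicity 1, geometric multiplicity 1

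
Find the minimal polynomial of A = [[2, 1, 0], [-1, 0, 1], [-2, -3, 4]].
The characteristic polynomial factors as (x - 2)^3. The minimal polynomial is ∏(x - λ)^{k_λ} where k_λ is the size of the largest Jordan block at λ.

For λ = 2: rank(A - 2I) = 2, and the largest Jordan block has size 3 (the smallest k with rank((A - 2I)^k) = rank((A - 2I)^(k+1))).

So m_A(x) = (x - 2)^3.

m_A(x) = (x - 2)^3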